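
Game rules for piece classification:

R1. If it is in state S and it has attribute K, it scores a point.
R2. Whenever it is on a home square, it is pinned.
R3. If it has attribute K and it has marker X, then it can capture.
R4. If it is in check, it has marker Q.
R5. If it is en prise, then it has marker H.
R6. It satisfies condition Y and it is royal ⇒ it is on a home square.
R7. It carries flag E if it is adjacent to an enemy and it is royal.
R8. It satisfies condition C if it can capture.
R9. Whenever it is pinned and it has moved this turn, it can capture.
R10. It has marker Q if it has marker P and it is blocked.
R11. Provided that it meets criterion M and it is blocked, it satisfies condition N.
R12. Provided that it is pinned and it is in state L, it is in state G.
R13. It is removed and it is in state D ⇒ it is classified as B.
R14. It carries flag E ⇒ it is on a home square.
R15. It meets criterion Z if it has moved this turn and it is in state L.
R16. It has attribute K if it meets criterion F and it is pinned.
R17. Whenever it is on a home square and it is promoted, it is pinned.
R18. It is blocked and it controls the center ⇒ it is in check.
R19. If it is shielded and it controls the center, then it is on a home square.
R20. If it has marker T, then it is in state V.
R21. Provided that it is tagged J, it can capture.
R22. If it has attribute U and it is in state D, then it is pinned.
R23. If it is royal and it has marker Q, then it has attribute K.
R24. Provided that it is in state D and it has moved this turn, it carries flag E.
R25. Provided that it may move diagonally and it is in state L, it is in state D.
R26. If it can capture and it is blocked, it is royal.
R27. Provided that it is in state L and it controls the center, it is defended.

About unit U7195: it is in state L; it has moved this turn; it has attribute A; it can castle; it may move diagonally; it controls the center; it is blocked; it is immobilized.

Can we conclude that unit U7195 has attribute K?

By R18 (it is blocked, it controls the center): it is in check.
By R25 (it may move diagonally, it is in state L): it is in state D.
By R4 (it is in check): it has marker Q.
By R24 (it is in state D, it has moved this turn): it carries flag E.
By R14 (it carries flag E): it is on a home square.
By R2 (it is on a home square): it is pinned.
By R9 (it is pinned, it has moved this turn): it can capture.
By R26 (it can capture, it is blocked): it is royal.
By R23 (it is royal, it has marker Q): it has attribute K.

Yes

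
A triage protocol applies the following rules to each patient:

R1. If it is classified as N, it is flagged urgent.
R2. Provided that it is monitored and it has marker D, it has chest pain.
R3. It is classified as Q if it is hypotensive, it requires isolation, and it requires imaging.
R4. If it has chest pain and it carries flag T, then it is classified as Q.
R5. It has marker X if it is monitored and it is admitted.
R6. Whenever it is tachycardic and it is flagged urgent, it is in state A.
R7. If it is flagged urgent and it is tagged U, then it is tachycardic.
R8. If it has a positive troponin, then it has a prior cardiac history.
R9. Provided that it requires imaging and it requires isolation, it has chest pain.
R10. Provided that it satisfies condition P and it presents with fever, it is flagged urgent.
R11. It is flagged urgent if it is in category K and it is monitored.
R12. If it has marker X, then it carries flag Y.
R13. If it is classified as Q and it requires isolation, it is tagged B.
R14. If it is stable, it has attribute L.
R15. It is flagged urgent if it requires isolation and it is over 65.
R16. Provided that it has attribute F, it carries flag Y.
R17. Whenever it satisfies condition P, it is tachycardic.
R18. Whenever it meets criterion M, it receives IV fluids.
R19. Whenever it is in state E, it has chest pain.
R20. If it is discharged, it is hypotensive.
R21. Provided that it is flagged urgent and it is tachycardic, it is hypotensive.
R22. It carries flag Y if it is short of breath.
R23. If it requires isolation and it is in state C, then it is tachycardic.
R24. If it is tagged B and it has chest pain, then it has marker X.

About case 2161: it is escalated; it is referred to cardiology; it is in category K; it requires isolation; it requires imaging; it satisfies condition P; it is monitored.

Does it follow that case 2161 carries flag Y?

By R9 (it requires imaging, it requires isolation): it has chest pain.
By R11 (it is in category K, it is monitored): it is flagged urgent.
By R17 (it satisfies condition P): it is tachycardic.
By R21 (it is flagged urgent, it is tachycardic): it is hypotensive.
By R3 (it is hypotensive, it requires isolation, it requires imaging): it is classified as Q.
By R13 (it is classified as Q, it requires isolation): it is tagged B.
By R24 (it is tagged B, it has chest pain): it has marker X.
By R12 (it has marker X): it carries flag Y.

Yes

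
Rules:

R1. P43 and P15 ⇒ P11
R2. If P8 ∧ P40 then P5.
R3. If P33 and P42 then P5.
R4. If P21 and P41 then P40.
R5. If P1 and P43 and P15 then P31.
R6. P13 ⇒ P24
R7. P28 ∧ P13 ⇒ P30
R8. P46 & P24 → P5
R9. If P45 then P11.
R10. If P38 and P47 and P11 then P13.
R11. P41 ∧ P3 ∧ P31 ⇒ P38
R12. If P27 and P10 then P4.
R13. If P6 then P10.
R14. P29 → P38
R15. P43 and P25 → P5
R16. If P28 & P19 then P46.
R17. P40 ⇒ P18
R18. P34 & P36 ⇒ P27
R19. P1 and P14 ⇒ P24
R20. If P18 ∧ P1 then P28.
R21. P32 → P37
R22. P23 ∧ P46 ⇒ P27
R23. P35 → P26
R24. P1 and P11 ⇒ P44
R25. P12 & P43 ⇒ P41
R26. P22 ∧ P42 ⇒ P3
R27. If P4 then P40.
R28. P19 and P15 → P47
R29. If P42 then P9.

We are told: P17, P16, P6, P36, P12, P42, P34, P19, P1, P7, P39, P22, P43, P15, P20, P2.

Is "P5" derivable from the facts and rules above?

P11  (by R1: P43, P15)
P31  (by R5: P1, P43, P15)
P10  (by R13: P6)
P27  (by R18: P34, P36)
P41  (by R25: P12, P43)
P3  (by R26: P22, P42)
P47  (by R28: P19, P15)
P38  (by R11: P41, P3, P31)
P4  (by R12: P27, P10)
P40  (by R27: P4)
P13  (by R10: P38, P47, P11)
P18  (by R17: P40)
P28  (by R20: P18, P1)
P24  (by R6: P13)
P46  (by R16: P28, P19)
P5  (by R8: P46, P24)

Yes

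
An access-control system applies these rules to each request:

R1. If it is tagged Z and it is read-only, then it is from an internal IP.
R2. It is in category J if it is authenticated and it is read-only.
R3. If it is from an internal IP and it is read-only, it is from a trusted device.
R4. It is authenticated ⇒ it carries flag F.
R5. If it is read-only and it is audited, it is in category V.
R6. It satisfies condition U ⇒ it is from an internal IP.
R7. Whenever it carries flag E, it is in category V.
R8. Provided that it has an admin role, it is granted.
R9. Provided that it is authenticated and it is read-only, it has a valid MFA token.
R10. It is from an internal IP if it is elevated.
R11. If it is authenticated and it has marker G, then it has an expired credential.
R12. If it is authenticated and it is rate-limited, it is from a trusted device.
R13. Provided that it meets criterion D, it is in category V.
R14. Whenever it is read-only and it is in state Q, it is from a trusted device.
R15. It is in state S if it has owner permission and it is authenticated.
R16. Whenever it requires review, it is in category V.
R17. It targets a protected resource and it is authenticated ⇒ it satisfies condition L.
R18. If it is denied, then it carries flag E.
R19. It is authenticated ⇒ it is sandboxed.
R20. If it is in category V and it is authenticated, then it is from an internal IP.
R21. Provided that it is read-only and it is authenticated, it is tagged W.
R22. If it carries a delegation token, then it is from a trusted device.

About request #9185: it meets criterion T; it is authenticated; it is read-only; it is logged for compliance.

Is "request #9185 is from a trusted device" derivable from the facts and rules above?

Forward chaining from the given facts derives: is in category J, carries flag F, has a valid MFA token, is sandboxed, is tagged W.
Rules concluding "it is from a trusted device": R3 needs "it is from an internal IP"; R12 needs "it is rate-limited"; R14 needs "it is in state Q"; R22 needs "it carries a delegation token" — none of these are established.

No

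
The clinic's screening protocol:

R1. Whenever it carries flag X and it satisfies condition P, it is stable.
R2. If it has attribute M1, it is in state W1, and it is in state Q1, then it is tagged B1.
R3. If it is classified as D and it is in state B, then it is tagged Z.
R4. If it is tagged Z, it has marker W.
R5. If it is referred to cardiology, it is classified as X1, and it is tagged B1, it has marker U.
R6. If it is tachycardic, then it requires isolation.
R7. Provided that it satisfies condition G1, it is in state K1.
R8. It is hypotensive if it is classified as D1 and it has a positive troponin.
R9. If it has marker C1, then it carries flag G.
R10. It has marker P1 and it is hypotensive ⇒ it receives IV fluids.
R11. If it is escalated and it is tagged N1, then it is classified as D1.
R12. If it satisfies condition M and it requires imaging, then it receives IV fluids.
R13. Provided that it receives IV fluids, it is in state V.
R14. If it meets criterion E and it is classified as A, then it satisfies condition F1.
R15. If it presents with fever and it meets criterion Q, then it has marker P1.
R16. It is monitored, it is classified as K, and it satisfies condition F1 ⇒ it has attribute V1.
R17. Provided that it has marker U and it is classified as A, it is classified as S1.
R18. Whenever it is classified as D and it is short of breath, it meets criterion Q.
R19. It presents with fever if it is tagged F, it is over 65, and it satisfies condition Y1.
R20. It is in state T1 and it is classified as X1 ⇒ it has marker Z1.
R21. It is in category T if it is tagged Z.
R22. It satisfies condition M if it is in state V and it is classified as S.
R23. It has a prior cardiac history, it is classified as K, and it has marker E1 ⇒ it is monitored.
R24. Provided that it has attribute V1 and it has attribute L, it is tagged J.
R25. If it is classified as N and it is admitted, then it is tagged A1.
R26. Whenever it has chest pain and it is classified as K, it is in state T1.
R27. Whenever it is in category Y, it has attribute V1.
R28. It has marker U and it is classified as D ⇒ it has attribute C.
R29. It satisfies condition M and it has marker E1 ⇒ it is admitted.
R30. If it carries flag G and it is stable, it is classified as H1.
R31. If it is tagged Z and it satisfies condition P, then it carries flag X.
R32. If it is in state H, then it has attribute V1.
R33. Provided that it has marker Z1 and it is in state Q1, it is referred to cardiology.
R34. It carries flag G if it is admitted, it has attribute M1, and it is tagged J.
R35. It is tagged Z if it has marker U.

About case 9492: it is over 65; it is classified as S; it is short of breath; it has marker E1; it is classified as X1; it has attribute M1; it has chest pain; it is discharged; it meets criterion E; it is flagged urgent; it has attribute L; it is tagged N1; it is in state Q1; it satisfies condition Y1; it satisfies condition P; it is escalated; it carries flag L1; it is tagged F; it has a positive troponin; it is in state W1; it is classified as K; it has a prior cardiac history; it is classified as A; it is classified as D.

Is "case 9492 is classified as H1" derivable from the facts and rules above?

By R2 (it has attribute M1, it is in state W1, it is in state Q1): it is tagged B1.
By R11 (it is escalated, it is tagged N1): it is classified as D1.
By R14 (it meets criterion E, it is classified as A): it satisfies condition F1.
By R18 (it is classified as D, it is short of breath): it meets criterion Q.
By R19 (it is tagged F, it is over 65, it satisfies condition Y1): it presents with fever.
By R23 (it has a prior cardiac history, it is classified as K, it has marker E1): it is monitored.
By R26 (it has chest pain, it is classified as K): it is in state T1.
By R8 (it is classified as D1, it has a positive troponin): it is hypotensive.
By R15 (it presents with fever, it meets criterion Q): it has marker P1.
By R16 (it is monitored, it is classified as K, it satisfies condition F1): it has attribute V1.
By R20 (it is in state T1, it is classified as X1): it has marker Z1.
By R24 (it has attribute V1, it has attribute L): it is tagged J.
By R33 (it has marker Z1, it is in state Q1): it is referred to cardiology.
By R5 (it is referred to cardiology, it is classified as X1, it is tagged B1): it has marker U.
By R10 (it has marker P1, it is hypotensive): it receives IV fluids.
By R13 (it receives IV fluids): it is in state V.
By R22 (it is in state V, it is classified as S): it satisfies condition M.
By R29 (it satisfies condition M, it has marker E1): it is admitted.
By R34 (it is admitted, it has attribute M1, it is tagged J): it carries flag G.
By R35 (it has marker U): it is tagged Z.
By R31 (it is tagged Z, it satisfies condition P): it carries flag X.
By R1 (it carries flag X, it satisfies condition P): it is stable.
By R30 (it carries flag G, it is stable): it is classified as H1.

Yes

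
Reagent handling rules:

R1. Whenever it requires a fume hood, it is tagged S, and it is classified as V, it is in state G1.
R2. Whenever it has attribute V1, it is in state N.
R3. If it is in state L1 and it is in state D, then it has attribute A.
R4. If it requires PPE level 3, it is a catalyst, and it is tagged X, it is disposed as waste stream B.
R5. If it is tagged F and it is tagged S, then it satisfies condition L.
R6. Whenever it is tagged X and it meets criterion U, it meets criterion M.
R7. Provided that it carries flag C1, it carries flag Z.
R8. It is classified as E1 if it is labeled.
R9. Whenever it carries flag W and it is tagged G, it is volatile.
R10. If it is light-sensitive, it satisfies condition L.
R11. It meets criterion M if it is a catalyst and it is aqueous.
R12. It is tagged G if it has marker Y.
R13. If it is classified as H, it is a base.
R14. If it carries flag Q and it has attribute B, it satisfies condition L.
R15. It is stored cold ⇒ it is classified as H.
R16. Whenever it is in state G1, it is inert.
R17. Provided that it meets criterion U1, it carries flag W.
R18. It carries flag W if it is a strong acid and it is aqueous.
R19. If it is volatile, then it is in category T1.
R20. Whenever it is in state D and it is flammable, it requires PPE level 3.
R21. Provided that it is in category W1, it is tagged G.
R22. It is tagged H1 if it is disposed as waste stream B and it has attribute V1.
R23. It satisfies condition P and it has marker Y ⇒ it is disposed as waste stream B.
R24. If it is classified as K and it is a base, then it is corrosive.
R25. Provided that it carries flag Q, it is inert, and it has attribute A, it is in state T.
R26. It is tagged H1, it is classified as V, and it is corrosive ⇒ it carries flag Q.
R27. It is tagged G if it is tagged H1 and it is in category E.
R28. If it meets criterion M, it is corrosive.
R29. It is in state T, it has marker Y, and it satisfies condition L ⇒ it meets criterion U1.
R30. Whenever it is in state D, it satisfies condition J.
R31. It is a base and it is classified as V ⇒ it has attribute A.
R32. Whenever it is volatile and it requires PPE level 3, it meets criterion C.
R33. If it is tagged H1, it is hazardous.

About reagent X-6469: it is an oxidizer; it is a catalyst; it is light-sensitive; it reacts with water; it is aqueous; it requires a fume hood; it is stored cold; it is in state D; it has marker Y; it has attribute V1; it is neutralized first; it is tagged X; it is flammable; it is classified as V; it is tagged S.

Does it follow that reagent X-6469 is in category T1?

By R1 (it requires a fume hood, it is tagged S, it is classified as V): it is in state G1.
By R10 (it is light-sensitive): it satisfies condition L.
By R11 (it is a catalyst, it is aqueous): it meets criterion M.
By R12 (it has marker Y): it is tagged G.
By R15 (it is stored cold): it is classified as H.
By R16 (it is in state G1): it is inert.
By R20 (it is in state D, it is flammable): it requires PPE level 3.
By R28 (it meets criterion M): it is corrosive.
By R4 (it requires PPE level 3, it is a catalyst, it is tagged X): it is disposed as waste stream B.
By R13 (it is classified as H): it is a base.
By R22 (it is disposed as waste stream B, it has attribute V1): it is tagged H1.
By R26 (it is tagged H1, it is classified as V, it is corrosive): it carries flag Q.
By R31 (it is a base, it is classified as V): it has attribute A.
By R25 (it carries flag Q, it is inert, it has attribute A): it is in state T.
By R29 (it is in state T, it has marker Y, it satisfies condition L): it meets criterion U1.
By R17 (it meets criterion U1): it carries flag W.
By R9 (it carries flag W, it is tagged G): it is volatile.
By R19 (it is volatile): it is in category T1.

Yes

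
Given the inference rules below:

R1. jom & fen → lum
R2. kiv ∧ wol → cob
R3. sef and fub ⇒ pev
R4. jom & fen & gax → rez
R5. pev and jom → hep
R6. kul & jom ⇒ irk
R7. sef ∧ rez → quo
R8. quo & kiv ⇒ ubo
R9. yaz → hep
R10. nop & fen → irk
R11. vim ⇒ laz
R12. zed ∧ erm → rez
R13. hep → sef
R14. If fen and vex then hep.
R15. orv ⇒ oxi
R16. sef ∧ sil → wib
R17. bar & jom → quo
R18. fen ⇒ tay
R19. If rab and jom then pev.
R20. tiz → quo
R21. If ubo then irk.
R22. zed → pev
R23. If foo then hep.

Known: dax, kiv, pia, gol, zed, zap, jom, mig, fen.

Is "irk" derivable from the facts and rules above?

No

Forward chaining from the given facts derives: lum, tay, pev, hep, sef.
Rules concluding irk: R6 needs kul; R10 needs nop; R21 needs ubo — none of these are established.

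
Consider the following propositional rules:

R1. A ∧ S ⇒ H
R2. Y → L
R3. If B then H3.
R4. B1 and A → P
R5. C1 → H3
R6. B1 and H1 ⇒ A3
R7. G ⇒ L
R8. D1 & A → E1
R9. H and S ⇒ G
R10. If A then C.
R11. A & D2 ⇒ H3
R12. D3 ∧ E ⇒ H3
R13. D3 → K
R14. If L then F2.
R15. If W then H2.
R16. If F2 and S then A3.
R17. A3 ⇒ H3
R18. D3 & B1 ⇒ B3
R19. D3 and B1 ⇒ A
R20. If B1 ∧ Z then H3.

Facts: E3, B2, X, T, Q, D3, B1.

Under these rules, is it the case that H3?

No

Forward chaining from the given facts derives: K, B3, A, P, C.
Rules concluding H3: R3 needs B; R5 needs C1; R11 needs D2; R12 needs E; R17 needs A3; R20 needs Z — none of these are established.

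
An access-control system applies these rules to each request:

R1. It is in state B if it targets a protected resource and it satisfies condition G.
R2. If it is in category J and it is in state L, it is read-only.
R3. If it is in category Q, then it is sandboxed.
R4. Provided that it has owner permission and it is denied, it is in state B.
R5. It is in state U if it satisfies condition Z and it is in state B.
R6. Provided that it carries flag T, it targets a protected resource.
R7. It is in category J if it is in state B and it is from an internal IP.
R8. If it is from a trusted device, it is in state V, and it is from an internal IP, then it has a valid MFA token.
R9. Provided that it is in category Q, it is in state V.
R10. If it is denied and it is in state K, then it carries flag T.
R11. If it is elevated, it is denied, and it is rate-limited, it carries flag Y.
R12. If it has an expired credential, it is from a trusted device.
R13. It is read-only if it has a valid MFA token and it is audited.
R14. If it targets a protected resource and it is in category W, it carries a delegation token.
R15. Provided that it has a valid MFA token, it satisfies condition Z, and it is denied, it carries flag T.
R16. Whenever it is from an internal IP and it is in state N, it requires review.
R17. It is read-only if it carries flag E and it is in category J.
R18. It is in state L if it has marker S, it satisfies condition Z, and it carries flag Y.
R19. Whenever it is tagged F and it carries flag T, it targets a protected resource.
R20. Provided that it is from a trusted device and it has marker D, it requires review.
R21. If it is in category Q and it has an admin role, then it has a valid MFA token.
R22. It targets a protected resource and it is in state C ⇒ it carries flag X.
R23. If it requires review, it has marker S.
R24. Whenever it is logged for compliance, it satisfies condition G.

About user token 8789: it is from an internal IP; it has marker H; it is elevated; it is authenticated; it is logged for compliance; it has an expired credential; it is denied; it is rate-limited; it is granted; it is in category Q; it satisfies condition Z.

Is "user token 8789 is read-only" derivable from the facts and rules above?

No

Forward chaining from the given facts derives: is sandboxed, is in state V, carries flag Y, is from a trusted device, satisfies condition G, has a valid MFA token, carries flag T, targets a protected resource, is in state B, is in state U, is in category J.
Rules concluding "it is read-only": R2 needs "it is in state L"; R13 needs "it is audited"; R17 needs "it carries flag E" — none of these are established.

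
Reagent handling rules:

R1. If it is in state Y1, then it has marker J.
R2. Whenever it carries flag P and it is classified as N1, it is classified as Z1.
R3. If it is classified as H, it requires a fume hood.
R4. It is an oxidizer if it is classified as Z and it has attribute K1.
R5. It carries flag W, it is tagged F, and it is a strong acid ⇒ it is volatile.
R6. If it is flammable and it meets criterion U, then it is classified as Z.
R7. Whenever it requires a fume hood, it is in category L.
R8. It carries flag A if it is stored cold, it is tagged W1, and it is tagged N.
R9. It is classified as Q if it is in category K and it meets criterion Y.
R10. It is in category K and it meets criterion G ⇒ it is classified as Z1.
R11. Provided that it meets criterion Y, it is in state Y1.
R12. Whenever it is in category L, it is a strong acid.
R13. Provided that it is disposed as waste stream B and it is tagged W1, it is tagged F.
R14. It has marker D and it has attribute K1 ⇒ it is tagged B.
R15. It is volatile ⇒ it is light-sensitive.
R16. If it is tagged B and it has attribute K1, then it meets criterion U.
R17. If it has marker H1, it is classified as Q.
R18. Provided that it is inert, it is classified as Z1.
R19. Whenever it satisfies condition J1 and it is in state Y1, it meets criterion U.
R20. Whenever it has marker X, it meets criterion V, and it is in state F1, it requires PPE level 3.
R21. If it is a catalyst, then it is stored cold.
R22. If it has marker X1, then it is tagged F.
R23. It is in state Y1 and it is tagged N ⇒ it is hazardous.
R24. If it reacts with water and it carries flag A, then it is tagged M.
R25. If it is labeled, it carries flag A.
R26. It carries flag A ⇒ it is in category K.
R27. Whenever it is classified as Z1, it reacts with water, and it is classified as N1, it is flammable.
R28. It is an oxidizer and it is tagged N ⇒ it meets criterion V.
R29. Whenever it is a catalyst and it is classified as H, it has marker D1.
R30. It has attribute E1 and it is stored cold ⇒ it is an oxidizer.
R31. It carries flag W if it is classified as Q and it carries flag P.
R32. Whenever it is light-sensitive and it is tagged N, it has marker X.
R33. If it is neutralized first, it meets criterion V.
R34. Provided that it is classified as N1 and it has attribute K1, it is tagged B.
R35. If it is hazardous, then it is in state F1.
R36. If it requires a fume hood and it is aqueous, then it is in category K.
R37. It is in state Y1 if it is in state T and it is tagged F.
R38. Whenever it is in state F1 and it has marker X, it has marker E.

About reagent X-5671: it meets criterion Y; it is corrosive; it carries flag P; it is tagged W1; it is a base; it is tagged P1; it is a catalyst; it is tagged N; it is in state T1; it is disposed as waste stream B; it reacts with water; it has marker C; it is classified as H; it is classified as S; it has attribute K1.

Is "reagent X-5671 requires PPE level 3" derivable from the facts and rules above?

Forward chaining from the given facts derives: requires a fume hood, is in category L, is in state Y1, is a strong acid, is tagged F, is stored cold, is hazardous, has marker D1, is in state F1, has marker J, carries flag A, is tagged M, is in category K, is classified as Q, carries flag W, is volatile, is light-sensitive, has marker X, has marker E.
The only rule concluding "it requires PPE level 3" is R20, which needs "it meets criterion V"; that is never established.

No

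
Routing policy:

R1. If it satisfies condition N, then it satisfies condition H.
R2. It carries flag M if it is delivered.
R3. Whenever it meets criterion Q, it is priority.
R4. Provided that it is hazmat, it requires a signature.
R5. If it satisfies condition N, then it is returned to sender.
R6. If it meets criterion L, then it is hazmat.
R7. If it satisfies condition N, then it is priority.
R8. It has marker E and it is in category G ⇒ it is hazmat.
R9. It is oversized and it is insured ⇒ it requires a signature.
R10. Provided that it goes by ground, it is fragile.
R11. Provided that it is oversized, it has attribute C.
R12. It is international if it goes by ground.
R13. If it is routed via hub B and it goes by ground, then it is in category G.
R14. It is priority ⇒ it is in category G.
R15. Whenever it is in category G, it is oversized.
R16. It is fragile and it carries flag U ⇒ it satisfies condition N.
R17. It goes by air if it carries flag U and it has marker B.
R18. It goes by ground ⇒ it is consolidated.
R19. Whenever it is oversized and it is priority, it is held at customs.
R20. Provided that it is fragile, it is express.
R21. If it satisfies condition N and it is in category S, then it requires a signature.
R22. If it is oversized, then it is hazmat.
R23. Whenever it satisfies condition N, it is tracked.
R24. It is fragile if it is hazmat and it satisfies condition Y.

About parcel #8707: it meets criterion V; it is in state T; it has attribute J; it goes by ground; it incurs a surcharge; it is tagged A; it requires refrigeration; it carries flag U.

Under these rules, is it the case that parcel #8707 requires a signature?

Yes

By R10 (it goes by ground): it is fragile.
By R16 (it is fragile, it carries flag U): it satisfies condition N.
By R7 (it satisfies condition N): it is priority.
By R14 (it is priority): it is in category G.
By R15 (it is in category G): it is oversized.
By R22 (it is oversized): it is hazmat.
By R4 (it is hazmat): it requires a signature.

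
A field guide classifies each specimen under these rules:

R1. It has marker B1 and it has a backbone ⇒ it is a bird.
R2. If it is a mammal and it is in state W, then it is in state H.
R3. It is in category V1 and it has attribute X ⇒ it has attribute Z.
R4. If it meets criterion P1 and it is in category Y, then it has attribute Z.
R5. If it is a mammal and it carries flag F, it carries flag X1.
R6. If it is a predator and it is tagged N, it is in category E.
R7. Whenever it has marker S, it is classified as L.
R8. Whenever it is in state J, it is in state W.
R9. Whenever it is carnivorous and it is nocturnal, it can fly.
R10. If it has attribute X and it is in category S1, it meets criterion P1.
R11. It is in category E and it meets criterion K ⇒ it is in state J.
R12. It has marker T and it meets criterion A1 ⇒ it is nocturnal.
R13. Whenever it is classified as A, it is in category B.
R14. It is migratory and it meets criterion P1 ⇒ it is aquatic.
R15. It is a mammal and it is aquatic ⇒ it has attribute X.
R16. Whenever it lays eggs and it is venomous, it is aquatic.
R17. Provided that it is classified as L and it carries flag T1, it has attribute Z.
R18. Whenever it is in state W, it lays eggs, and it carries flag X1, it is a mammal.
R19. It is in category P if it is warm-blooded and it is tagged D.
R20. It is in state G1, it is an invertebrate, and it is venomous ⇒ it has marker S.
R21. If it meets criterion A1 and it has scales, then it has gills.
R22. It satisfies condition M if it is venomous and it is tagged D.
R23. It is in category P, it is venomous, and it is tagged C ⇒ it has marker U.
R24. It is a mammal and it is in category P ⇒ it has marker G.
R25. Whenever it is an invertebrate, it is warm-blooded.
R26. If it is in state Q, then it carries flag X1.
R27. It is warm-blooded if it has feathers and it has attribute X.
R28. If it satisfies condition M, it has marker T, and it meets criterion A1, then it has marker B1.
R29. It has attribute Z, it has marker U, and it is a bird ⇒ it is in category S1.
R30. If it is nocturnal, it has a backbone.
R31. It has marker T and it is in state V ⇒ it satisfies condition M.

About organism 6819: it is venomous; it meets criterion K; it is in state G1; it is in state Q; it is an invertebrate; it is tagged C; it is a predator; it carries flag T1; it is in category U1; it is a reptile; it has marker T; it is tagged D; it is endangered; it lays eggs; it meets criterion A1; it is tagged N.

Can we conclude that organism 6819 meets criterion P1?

Yes

By R6 (it is a predator, it is tagged N): it is in category E.
By R11 (it is in category E, it meets criterion K): it is in state J.
By R12 (it has marker T, it meets criterion A1): it is nocturnal.
By R16 (it lays eggs, it is venomous): it is aquatic.
By R20 (it is in state G1, it is an invertebrate, it is venomous): it has marker S.
By R22 (it is venomous, it is tagged D): it satisfies condition M.
By R25 (it is an invertebrate): it is warm-blooded.
By R26 (it is in state Q): it carries flag X1.
By R28 (it satisfies condition M, it has marker T, it meets criterion A1): it has marker B1.
By R30 (it is nocturnal): it has a backbone.
By R1 (it has marker B1, it has a backbone): it is a bird.
By R7 (it has marker S): it is classified as L.
By R8 (it is in state J): it is in state W.
By R17 (it is classified as L, it carries flag T1): it has attribute Z.
By R18 (it is in state W, it lays eggs, it carries flag X1): it is a mammal.
By R19 (it is warm-blooded, it is tagged D): it is in category P.
By R23 (it is in category P, it is venomous, it is tagged C): it has marker U.
By R29 (it has attribute Z, it has marker U, it is a bird): it is in category S1.
By R15 (it is a mammal, it is aquatic): it has attribute X.
By R10 (it has attribute X, it is in category S1): it meets criterion P1.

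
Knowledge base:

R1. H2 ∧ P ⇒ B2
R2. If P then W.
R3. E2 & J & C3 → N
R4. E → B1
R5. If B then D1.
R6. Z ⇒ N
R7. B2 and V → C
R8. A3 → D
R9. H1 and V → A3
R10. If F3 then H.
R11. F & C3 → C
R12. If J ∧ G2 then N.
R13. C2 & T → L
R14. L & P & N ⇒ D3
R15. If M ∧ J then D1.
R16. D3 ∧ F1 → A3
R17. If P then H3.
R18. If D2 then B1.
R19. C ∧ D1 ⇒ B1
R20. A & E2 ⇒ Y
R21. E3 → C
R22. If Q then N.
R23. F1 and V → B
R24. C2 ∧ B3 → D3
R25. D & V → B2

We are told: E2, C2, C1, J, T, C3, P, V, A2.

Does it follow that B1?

Forward chaining from the given facts derives: W, N, L, D3, H3.
Rules concluding B1: R4 needs E; R18 needs D2; R19 needs C — none of these are established.

No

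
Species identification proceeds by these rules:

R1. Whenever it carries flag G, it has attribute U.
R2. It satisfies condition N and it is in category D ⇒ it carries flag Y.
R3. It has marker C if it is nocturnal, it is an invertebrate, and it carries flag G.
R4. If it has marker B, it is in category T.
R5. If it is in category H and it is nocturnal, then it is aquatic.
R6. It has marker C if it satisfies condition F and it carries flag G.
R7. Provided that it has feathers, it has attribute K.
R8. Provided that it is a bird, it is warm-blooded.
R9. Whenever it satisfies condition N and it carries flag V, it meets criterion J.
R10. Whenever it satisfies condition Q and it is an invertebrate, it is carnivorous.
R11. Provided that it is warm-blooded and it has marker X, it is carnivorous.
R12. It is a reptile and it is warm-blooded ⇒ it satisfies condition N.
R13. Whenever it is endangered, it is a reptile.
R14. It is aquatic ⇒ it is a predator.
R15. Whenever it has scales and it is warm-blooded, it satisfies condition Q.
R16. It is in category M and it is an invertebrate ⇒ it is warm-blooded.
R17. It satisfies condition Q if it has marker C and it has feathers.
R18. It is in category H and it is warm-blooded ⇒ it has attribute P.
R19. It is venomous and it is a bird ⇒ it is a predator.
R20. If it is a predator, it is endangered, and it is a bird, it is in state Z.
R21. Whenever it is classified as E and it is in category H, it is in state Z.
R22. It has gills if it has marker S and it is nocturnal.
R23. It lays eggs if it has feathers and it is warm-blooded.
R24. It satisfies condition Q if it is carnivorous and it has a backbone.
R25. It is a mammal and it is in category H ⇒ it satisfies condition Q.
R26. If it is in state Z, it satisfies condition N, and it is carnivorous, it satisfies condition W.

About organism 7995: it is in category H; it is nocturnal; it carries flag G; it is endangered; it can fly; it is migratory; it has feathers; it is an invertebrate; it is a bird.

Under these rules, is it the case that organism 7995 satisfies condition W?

By R3 (it is nocturnal, it is an invertebrate, it carries flag G): it has marker C.
By R5 (it is in category H, it is nocturnal): it is aquatic.
By R8 (it is a bird): it is warm-blooded.
By R13 (it is endangered): it is a reptile.
By R14 (it is aquatic): it is a predator.
By R17 (it has marker C, it has feathers): it satisfies condition Q.
By R20 (it is a predator, it is endangered, it is a bird): it is in state Z.
By R10 (it satisfies condition Q, it is an invertebrate): it is carnivorous.
By R12 (it is a reptile, it is warm-blooded): it satisfies condition N.
By R26 (it is in state Z, it satisfies condition N, it is carnivorous): it satisfies condition W.

Yes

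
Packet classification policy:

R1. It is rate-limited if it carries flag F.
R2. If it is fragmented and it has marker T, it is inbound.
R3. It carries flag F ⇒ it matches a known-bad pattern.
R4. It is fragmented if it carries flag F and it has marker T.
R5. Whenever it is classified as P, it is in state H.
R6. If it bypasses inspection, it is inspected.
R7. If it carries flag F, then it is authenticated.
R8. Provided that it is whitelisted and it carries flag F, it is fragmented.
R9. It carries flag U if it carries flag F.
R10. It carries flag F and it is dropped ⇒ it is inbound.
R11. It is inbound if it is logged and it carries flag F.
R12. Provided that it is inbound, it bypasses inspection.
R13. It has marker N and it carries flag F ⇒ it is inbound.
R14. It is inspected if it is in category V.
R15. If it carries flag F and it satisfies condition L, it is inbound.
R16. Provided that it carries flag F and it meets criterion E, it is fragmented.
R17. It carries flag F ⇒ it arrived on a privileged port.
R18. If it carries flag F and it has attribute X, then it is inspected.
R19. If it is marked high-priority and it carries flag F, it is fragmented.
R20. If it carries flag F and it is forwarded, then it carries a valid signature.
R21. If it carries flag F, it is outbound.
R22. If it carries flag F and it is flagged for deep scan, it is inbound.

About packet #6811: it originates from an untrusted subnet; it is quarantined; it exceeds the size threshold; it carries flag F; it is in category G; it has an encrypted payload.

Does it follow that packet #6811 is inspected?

Forward chaining from the given facts derives: is rate-limited, matches a known-bad pattern, is authenticated, carries flag U, arrived on a privileged port, is outbound.
Rules concluding "it is inspected": R6 needs "it bypasses inspection"; R14 needs "it is in category V"; R18 needs "it has attribute X" — none of these are established.

No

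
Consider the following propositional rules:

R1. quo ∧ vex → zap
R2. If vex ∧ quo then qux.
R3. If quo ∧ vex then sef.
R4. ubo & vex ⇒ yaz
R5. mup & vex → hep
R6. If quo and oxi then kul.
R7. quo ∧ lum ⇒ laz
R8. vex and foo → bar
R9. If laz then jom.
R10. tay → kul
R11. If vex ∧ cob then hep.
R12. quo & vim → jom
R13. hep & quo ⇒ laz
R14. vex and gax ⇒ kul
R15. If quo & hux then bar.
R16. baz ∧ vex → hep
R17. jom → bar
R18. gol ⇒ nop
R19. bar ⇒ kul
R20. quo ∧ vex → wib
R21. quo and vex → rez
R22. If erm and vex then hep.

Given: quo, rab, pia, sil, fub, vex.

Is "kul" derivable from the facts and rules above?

Forward chaining from the given facts derives: zap, qux, sef, wib, rez.
Rules concluding kul: R6 needs oxi; R10 needs tay; R14 needs gax; R19 needs bar — none of these are established.

No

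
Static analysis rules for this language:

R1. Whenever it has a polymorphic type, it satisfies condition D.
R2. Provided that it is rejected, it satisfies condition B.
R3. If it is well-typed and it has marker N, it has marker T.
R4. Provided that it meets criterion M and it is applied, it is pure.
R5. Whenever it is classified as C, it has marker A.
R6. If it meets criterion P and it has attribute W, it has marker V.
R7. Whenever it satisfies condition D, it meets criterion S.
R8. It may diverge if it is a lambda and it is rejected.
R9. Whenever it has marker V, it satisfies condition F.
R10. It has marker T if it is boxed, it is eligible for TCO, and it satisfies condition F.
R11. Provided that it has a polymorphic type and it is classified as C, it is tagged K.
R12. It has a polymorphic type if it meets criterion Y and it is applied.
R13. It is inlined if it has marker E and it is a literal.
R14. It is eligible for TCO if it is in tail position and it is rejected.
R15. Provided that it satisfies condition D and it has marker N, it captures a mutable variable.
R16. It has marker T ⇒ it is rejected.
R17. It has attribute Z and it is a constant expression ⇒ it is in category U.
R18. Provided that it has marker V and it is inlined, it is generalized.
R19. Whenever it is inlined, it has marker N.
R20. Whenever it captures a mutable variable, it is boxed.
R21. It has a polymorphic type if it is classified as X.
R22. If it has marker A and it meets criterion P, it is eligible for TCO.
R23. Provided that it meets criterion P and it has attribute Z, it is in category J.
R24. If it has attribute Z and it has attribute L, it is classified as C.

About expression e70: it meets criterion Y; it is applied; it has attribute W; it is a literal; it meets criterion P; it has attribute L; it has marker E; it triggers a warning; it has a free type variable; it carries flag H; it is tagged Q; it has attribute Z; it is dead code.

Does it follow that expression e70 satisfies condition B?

Yes

By R6 (it meets criterion P, it has attribute W): it has marker V.
By R9 (it has marker V): it satisfies condition F.
By R12 (it meets criterion Y, it is applied): it has a polymorphic type.
By R13 (it has marker E, it is a literal): it is inlined.
By R19 (it is inlined): it has marker N.
By R24 (it has attribute Z, it has attribute L): it is classified as C.
By R1 (it has a polymorphic type): it satisfies condition D.
By R5 (it is classified as C): it has marker A.
By R15 (it satisfies condition D, it has marker N): it captures a mutable variable.
By R20 (it captures a mutable variable): it is boxed.
By R22 (it has marker A, it meets criterion P): it is eligible for TCO.
By R10 (it is boxed, it is eligible for TCO, it satisfies condition F): it has marker T.
By R16 (it has marker T): it is rejected.
By R2 (it is rejected): it satisfies condition B.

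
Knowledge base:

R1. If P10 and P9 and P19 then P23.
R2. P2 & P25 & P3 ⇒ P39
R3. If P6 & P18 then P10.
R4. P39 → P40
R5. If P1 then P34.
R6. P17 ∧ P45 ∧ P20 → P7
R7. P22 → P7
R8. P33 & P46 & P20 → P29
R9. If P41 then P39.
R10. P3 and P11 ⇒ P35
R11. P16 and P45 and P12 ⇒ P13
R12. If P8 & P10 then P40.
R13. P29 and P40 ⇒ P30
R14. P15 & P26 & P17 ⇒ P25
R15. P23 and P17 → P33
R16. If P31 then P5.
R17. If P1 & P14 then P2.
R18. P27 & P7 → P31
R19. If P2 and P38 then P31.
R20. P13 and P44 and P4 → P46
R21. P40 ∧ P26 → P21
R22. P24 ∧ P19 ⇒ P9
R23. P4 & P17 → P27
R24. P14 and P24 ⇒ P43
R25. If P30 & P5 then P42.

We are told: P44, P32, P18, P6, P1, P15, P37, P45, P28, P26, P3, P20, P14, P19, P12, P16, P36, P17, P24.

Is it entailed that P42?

No

Forward chaining from the given facts derives: P10, P34, P7, P13, P25, P2, P9, P43, P23, P39, P40, P33, P21.
The only rule concluding P42 is R25, which needs P30; that is never established.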